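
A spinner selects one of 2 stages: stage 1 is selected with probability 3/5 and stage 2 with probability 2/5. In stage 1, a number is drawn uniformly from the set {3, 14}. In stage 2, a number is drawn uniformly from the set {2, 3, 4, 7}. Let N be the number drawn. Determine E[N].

E[N | stage 1] = (3+14)/2 = 17/2.
E[N | stage 2] = (2+3+4+7)/4 = 4.
E[N] = (3/5)·(17/2) + (2/5)·(4) = 67/10.

67/10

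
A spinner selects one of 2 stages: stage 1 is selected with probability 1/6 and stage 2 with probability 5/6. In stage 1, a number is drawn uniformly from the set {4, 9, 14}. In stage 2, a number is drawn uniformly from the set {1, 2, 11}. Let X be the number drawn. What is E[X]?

97/18

E[X | stage 1] = (4+9+14)/3 = 9.
E[X | stage 2] = (1+2+11)/3 = 14/3.
E[X] = (1/6)·(9) + (5/6)·(14/3) = 97/18.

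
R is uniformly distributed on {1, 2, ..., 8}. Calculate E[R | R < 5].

5/2

Given R < 5, R is equally likely to be any of {1, 2, 3, 4}.
E[R | R < 5] = (1 + 2 + 3 + 4) / 4 = 5/2.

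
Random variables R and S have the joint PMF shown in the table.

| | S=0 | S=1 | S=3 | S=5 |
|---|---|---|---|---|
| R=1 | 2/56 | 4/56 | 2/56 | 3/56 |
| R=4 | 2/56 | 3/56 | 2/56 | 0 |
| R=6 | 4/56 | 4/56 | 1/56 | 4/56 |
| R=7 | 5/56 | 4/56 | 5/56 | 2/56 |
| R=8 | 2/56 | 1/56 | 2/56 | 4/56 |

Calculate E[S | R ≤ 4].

P(R ≤ 4) = 9/28.
Σ S·P over the event = 0·(2/56) + 1·(4/56) + 3·(2/56) + 5·(3/56) + 0·(2/56) + 1·(3/56) + 3·(2/56) = 17/28.
E[S | R ≤ 4] = (17/28) / (9/28) = 17/9.

17/9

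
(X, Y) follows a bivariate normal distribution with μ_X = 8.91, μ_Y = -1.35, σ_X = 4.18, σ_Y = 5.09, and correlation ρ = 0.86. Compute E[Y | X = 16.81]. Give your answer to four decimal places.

E[Y | X=x] = μ_Y + ρ(σ_Y/σ_X)(x − μ_X) for jointly normal variables.
E[Y | X=16.81] = -1.35 + (0.86)·(5.09/4.18)·(16.81 − (8.91)) = -1.35 + (1.047225)·(7.9) = 6.9231.

6.9231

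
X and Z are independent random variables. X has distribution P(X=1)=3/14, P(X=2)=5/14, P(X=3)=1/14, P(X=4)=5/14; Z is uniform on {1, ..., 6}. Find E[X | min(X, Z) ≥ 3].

23/6

P(min(X, Z) ≥ 3) = 2/7.
Summing X·P(x,y) over outcomes with min(X, Z) ≥ 3 gives 23/21.
E[X | min(X, Z) ≥ 3] = (23/21) / (2/7) = 23/6.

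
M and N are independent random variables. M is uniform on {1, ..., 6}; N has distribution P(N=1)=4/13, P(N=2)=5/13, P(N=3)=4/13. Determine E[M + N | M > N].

P(M > N) = 2/3.
Summing (M+N)·P(x,y) over outcomes with M > N gives 163/39.
E[M + N | M > N] = (163/39) / (2/3) = 163/26.

163/26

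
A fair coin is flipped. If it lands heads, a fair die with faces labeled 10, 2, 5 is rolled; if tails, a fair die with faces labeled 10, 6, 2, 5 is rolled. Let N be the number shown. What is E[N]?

E[N | heads] = (10+2+5)/3 = 17/3.
E[N | tails] = (10+6+2+5)/4 = 23/4.
E[N] = (1/2)·(17/3) + (1/2)·(23/4) = 137/24.

137/24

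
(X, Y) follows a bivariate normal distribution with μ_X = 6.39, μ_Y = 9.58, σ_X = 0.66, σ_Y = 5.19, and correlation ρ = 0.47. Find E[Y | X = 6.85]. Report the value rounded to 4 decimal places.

For a bivariate normal, E[Y | X=x] = μ_Y + ρ·(σ_Y/σ_X)·(x − μ_X).
E[Y | X=6.85] = 9.58 + (0.47)·(5.19/0.66)·(6.85 − (6.39)) = 9.58 + (3.6959)·(0.46) = 11.2801.

11.2801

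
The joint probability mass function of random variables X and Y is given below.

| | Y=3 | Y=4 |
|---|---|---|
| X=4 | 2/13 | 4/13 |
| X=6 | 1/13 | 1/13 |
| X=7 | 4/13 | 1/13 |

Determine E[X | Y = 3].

6

P(Y = 3) = 7/13.
Σ X·P over the event = 4·(2/13) + 6·(1/13) + 7·(4/13) = 42/13.
E[X | Y = 3] = (42/13) / (7/13) = 6.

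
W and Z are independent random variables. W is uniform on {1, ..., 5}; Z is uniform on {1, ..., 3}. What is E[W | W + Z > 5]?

Outcomes with W + Z > 5: (3,3), (4,2), (4,3), (5,1), (5,2), (5,3), each with probability 1/15.
E[W | W + Z > 5] = (3 + 4 + 4 + 5 + 5 + 5) / 6 = 13/3.

13/3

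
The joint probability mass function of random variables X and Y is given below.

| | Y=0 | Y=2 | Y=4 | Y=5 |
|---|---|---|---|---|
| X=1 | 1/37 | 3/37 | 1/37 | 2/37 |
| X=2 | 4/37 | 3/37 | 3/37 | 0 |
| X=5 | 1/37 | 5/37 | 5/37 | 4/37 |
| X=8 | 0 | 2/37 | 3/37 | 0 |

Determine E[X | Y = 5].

11/3

P(Y = 5) = 6/37.
Σ X·P over the event = 1·(2/37) + 5·(4/37) = 22/37.
E[X | Y = 5] = (22/37) / (6/37) = 11/3.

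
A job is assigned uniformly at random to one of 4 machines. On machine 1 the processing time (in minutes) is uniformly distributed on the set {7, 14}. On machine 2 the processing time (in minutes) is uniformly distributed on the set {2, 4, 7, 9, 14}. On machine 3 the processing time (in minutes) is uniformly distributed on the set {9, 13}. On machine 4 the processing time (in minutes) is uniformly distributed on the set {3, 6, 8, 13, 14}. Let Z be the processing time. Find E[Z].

E[Z | machine 1] = (7+14)/2 = 21/2.
E[Z | machine 2] = (2+4+7+9+14)/5 = 36/5.
E[Z | machine 3] = (9+13)/2 = 11.
E[Z | machine 4] = (3+6+8+13+14)/5 = 44/5.
E[Z] = (1/4)·(21/2) + (1/4)·(36/5) + (1/4)·(11) + (1/4)·(44/5) = 75/8.

75/8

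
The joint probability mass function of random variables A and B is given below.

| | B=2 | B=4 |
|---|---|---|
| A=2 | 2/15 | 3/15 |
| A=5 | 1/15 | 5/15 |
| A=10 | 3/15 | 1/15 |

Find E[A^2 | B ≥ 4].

P(B ≥ 4) = 3/5.
Summing A^2·P(A=x,B=y) over the conditioning event gives 79/5.
E[A^2 | B ≥ 4] = (79/5) / (3/5) = 79/3.

79/3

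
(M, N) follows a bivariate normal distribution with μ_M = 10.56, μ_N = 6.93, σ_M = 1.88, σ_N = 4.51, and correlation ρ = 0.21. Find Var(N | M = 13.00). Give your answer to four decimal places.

For a bivariate normal, Var(N | M=x) = σ_N²(1 − ρ²).
Var(N | M=13.00) = (4.51)²·(1 − (0.21)²) = 20.3401·0.9559 = 19.4431.

19.4431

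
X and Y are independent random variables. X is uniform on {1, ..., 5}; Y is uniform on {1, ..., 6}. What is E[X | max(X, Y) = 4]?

P(max(X, Y) = 4) = 7/30.
Summing X·P(x,y) over outcomes with max(X, Y) = 4 gives 11/15.
E[X | max(X, Y) = 4] = (11/15) / (7/30) = 22/7.

22/7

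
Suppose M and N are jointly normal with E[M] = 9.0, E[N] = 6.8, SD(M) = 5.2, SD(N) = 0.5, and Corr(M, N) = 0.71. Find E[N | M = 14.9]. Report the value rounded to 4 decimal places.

7.2028

The regression of N on M has slope ρ·σ_N/σ_M and passes through (μ_M, μ_N).
E[N | M=14.9] = 6.8 + (0.71)·(0.5/5.2)·(14.9 − (9.0)) = 6.8 + (0.068269)·(5.9) = 7.2028.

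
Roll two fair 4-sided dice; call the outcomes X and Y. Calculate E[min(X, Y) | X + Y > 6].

10/3

Outcomes with X + Y > 6: (3,4), (4,3), (4,4), each with probability 1/16.
E[min(X, Y) | X + Y > 6] = (3 + 3 + 4) / 3 = 10/3.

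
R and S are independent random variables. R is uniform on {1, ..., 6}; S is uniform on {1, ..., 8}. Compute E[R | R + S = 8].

P(R + S = 8) = 1/8.
Summing R·P(x,y) over outcomes with R + S = 8 gives 7/16.
E[R | R + S = 8] = (7/16) / (1/8) = 7/2.

7/2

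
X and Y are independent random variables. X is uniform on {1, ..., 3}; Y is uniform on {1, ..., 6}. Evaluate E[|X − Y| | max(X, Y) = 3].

Outcomes with max(X, Y) = 3: (1,3), (2,3), (3,1), (3,2), (3,3), each with probability 1/18.
E[|X − Y| | max(X, Y) = 3] = (2 + 1 + 2 + 1 + 0) / 5 = 6/5.

6/5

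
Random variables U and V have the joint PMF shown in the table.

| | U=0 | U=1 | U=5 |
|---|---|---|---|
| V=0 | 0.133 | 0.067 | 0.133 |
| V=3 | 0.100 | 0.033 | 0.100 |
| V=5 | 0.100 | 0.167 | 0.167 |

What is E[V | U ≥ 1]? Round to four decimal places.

P(U ≥ 1) = 0.667.
Σ V·P over the event = 0·(0.067) + 3·(0.033) + 5·(0.167) + 0·(0.133) + 3·(0.100) + 5·(0.167) = 2.069.
E[V | U ≥ 1] = (2.069) / (0.667) = 3.1019.

3.1019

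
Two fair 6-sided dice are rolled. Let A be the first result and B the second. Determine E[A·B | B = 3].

P(B = 3) = 1/6.
Summing AB·P(x,y) over outcomes with B = 3 gives 7/4.
E[A·B | B = 3] = (7/4) / (1/6) = 21/2.

21/2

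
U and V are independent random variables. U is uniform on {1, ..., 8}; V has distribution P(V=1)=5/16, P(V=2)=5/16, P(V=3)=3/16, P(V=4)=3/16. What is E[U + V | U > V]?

P(U > V) = 23/32.
Summing (U+V)·P(x,y) over outcomes with U > V gives 87/16.
E[U + V | U > V] = (87/16) / (23/32) = 174/23.

174/23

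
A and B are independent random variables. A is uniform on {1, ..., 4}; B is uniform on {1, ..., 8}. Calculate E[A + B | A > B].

P(A > B) = 3/16.
Summing (A+B)·P(x,y) over outcomes with A > B gives 15/16.
E[A + B | A > B] = (15/16) / (3/16) = 5.

5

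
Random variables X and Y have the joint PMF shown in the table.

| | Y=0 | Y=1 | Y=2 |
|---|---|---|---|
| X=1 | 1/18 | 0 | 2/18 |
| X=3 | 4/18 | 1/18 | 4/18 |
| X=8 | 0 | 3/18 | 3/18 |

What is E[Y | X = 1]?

P(X = 1) = 1/6.
Σ Y·P over the event = 0·(1/18) + 2·(2/18) = 2/9.
E[Y | X = 1] = (2/9) / (1/6) = 4/3.

4/3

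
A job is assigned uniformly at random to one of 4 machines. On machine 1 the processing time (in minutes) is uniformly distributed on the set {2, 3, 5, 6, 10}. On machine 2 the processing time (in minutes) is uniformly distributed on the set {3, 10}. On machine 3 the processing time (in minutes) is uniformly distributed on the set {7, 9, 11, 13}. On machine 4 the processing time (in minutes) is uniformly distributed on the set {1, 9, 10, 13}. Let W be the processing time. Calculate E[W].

E[W | machine 1] = (2+3+5+6+10)/5 = 26/5.
E[W | machine 2] = (3+10)/2 = 13/2.
E[W | machine 3] = (7+9+11+13)/4 = 10.
E[W | machine 4] = (1+9+10+13)/4 = 33/4.
E[W] = (1/4)·(26/5) + (1/4)·(13/2) + (1/4)·(10) + (1/4)·(33/4) = 599/80.

599/80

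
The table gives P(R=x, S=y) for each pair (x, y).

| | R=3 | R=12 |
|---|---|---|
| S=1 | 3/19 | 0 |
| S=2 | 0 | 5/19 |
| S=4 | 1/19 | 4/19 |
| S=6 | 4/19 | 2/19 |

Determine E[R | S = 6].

P(S = 6) = 6/19.
Σ R·P over the event = 3·(4/19) + 12·(2/19) = 36/19.
E[R | S = 6] = (36/19) / (6/19) = 6.

6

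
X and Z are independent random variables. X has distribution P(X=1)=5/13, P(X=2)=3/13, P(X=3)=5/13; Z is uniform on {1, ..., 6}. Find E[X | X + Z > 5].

P(X + Z > 5) = 1/2.
Summing X·P(x,y) over outcomes with X + Z > 5 gives 44/39.
E[X | X + Z > 5] = (44/39) / (1/2) = 88/39.

88/39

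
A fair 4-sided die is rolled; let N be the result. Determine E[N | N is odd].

2

Given N is odd, N is equally likely to be any of {1, 3}.
E[N | N is odd] = (1 + 3) / 2 = 2.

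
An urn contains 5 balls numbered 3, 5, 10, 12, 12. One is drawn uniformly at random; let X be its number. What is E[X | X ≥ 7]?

P(X ≥ 7) = 3/5.
Σ over the event: 10·1/5 + 12·2/5 = 34/5.
E[X | X ≥ 7] = (34/5) / (3/5) = 34/3.

34/3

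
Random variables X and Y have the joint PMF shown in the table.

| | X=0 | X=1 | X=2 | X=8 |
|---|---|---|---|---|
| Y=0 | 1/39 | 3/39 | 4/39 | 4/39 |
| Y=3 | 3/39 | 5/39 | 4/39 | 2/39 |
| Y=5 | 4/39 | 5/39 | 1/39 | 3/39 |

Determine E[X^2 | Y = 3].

149/14

P(Y = 3) = 14/39.
Summing X^2·P(X=x,Y=y) over the conditioning event gives 149/39.
E[X^2 | Y = 3] = (149/39) / (14/39) = 149/14.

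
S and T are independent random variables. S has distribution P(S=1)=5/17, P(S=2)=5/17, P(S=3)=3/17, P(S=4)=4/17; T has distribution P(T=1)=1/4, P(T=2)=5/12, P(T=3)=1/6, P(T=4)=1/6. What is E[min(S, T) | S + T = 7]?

P(S + T = 7) = 7/102.
Summing min(S,T)·P(x,y) over outcomes with S + T = 7 gives 7/34.
E[min(S, T) | S + T = 7] = (7/34) / (7/102) = 3.

3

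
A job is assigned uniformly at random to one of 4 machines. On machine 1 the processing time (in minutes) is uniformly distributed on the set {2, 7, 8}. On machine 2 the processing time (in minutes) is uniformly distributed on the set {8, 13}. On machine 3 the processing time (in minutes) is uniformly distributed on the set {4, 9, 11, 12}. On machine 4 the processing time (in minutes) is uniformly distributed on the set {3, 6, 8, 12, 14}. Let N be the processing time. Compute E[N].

1013/120

E[N | machine 1] = (2+7+8)/3 = 17/3.
E[N | machine 2] = (8+13)/2 = 21/2.
E[N | machine 3] = (4+9+11+12)/4 = 9.
E[N | machine 4] = (3+6+8+12+14)/5 = 43/5.
E[N] = (1/4)·(17/3) + (1/4)·(21/2) + (1/4)·(9) + (1/4)·(43/5) = 1013/120.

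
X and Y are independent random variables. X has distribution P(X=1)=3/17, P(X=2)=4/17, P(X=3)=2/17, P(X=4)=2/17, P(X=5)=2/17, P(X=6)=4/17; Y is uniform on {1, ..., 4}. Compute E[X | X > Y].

P(X > Y) = 19/34.
Summing X·P(x,y) over outcomes with X > Y gives 45/17.
E[X | X > Y] = (45/17) / (19/34) = 90/19.

90/19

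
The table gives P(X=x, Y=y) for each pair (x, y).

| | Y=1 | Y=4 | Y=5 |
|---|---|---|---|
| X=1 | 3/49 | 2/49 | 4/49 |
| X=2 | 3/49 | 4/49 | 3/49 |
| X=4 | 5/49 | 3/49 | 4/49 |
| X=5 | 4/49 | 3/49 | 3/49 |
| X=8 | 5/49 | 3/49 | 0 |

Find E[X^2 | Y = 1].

103/4

P(Y = 1) = 20/49.
Σ X^2·P over the event = 1·(3/49) + 4·(3/49) + 16·(5/49) + 25·(4/49) + 64·(5/49) = 515/49.
E[X^2 | Y = 1] = (515/49) / (20/49) = 103/4.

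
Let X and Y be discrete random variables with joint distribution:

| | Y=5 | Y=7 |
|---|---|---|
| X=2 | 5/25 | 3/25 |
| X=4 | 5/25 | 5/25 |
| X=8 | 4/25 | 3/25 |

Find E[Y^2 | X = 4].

P(X = 4) = 2/5.
Σ Y^2·P over the event = 25·(5/25) + 49·(5/25) = 74/5.
E[Y^2 | X = 4] = (74/5) / (2/5) = 37.

37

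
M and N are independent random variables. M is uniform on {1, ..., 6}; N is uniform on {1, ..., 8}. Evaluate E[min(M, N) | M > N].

P(M > N) = 5/16.
Summing min(M,N)·P(x,y) over outcomes with M > N gives 35/48.
E[min(M, N) | M > N] = (35/48) / (5/16) = 7/3.

7/3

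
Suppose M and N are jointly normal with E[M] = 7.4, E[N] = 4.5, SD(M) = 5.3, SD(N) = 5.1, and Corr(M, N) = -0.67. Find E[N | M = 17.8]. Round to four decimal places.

-2.2051

The regression of N on M has slope ρ·σ_N/σ_M and passes through (μ_M, μ_N).
E[N | M=17.8] = 4.5 + (-0.67)·(5.1/5.3)·(17.8 − (7.4)) = 4.5 + (-0.64472)·(10.4) = -2.2051.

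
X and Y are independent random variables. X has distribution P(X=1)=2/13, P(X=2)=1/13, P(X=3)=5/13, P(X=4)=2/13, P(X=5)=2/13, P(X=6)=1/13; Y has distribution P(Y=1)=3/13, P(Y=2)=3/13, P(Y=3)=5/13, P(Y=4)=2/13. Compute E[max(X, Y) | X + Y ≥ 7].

P(X + Y ≥ 7) = 57/169.
Summing max(X,Y)·P(x,y) over outcomes with X + Y ≥ 7 gives 274/169.
E[max(X, Y) | X + Y ≥ 7] = (274/169) / (57/169) = 274/57.

274/57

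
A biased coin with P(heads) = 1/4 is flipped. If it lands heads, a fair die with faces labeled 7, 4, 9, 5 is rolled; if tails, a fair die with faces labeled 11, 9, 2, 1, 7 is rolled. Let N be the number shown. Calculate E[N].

E[N | heads] = (7+4+9+5)/4 = 25/4.
E[N | tails] = (11+9+2+1+7)/5 = 6.
E[N] = (1/4)·(25/4) + (3/4)·(6) = 97/16.

97/16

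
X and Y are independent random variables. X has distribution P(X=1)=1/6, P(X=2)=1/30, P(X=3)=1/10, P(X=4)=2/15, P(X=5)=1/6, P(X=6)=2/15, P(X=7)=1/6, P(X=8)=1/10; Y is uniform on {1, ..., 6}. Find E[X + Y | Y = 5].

P(Y = 5) = 1/6.
Summing (X+Y)·P(x,y) over outcomes with Y = 5 gives 29/18.
E[X + Y | Y = 5] = (29/18) / (1/6) = 29/3.

29/3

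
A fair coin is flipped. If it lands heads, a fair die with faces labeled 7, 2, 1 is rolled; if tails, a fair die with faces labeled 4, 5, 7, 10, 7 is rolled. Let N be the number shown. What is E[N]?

E[N | heads] = (7+2+1)/3 = 10/3.
E[N | tails] = (4+5+7+10+7)/5 = 33/5.
By the law of total expectation,
E[N] = (1/2)·(10/3) + (1/2)·(33/5) = 149/30.

149/30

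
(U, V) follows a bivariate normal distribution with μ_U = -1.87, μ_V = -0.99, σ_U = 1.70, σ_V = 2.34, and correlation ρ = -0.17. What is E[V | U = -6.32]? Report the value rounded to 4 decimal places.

E[V | U=x] = μ_V + ρ(σ_V/σ_U)(x − μ_U) for jointly normal variables.
E[V | U=-6.32] = -0.99 + (-0.17)·(2.34/1.70)·(-6.32 − (-1.87)) = -0.99 + (-0.234)·(-4.45) = 0.0513.

0.0513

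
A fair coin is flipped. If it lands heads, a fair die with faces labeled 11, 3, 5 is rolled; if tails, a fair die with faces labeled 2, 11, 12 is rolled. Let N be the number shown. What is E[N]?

22/3

E[N | heads] = (11+3+5)/3 = 19/3.
E[N | tails] = (2+11+12)/3 = 25/3.
By the law of total expectation,
E[N] = (1/2)·(19/3) + (1/2)·(25/3) = 22/3.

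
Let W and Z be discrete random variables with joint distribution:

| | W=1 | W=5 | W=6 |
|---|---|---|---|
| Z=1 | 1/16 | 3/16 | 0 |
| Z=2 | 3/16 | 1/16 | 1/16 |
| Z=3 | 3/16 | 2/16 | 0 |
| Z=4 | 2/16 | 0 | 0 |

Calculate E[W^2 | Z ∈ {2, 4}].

66/7

P(Z ∈ {2, 4}) = 7/16.
Σ W^2·P over the event = 1·(3/16) + 1·(2/16) + 25·(1/16) + 36·(1/16) = 33/8.
E[W^2 | Z ∈ {2, 4}] = (33/8) / (7/16) = 66/7.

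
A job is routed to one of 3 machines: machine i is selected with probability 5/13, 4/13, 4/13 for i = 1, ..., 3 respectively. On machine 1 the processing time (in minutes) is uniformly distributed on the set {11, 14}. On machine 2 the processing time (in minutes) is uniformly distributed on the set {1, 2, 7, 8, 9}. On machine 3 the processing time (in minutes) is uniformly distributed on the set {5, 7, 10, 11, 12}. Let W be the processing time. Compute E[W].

1201/130

E[W | machine 1] = (11+14)/2 = 25/2.
E[W | machine 2] = (1+2+7+8+9)/5 = 27/5.
E[W | machine 3] = (5+7+10+11+12)/5 = 9.
By the law of total expectation,
E[W] = (5/13)·(25/2) + (4/13)·(27/5) + (4/13)·(9) = 1201/130.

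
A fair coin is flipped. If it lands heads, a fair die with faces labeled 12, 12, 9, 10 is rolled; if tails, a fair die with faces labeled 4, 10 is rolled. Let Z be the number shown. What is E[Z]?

E[Z | heads] = (12+12+9+10)/4 = 43/4.
E[Z | tails] = (4+10)/2 = 7.
E[Z] = (1/2)·(43/4) + (1/2)·(7) = 71/8.

71/8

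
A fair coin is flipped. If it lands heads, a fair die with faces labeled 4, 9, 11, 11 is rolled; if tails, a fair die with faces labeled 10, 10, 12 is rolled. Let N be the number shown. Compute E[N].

E[N | heads] = (4+9+11+11)/4 = 35/4.
E[N | tails] = (10+10+12)/3 = 32/3.
E[N] = (1/2)·(35/4) + (1/2)·(32/3) = 233/24.

233/24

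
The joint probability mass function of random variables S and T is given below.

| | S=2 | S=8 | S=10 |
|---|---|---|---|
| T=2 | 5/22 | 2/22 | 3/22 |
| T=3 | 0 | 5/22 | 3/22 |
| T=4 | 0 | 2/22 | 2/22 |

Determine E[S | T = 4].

P(T = 4) = 2/11.
Σ S·P over the event = 8·(2/22) + 10·(2/22) = 18/11.
E[S | T = 4] = (18/11) / (2/11) = 9.

9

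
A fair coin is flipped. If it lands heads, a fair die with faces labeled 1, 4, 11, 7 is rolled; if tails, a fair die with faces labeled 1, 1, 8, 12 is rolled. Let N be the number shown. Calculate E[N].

45/8

E[N | heads] = (1+4+11+7)/4 = 23/4.
E[N | tails] = (1+1+8+12)/4 = 11/2.
By the law of total expectation,
E[N] = (1/2)·(23/4) + (1/2)·(11/2) = 45/8.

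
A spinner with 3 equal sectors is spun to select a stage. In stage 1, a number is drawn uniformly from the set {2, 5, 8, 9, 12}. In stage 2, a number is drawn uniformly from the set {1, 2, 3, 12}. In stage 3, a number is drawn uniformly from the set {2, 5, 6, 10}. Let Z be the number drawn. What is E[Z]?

E[Z | stage 1] = (2+5+8+9+12)/5 = 36/5.
E[Z | stage 2] = (1+2+3+12)/4 = 9/2.
E[Z | stage 3] = (2+5+6+10)/4 = 23/4.
E[Z] = (1/3)·(36/5) + (1/3)·(9/2) + (1/3)·(23/4) = 349/60.

349/60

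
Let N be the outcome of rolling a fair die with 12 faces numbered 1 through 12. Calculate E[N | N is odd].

Given N is odd, N is equally likely to be any of {1, 3, 5, 7, 9, 11}.
E[N | N is odd] = (1 + 3 + 5 + 7 + 9 + 11) / 6 = 6.

6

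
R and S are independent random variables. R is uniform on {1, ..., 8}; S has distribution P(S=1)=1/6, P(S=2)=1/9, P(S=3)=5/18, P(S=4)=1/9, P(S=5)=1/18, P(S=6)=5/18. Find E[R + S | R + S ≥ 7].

P(R + S ≥ 7) = 101/144.
Summing (R+S)·P(x,y) over outcomes with R + S ≥ 7 gives 323/48.
E[R + S | R + S ≥ 7] = (323/48) / (101/144) = 969/101.

969/101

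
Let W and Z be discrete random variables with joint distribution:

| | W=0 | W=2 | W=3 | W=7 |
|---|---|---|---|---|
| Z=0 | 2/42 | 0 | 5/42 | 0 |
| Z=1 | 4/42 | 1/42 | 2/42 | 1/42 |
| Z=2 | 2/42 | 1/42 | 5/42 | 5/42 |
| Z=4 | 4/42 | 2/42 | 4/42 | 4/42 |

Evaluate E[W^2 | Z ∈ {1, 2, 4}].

121/7

P(Z ∈ {1, 2, 4}) = 5/6.
Summing W^2·P(W=x,Z=y) over the conditioning event gives 605/42.
E[W^2 | Z ∈ {1, 2, 4}] = (605/42) / (5/6) = 121/7.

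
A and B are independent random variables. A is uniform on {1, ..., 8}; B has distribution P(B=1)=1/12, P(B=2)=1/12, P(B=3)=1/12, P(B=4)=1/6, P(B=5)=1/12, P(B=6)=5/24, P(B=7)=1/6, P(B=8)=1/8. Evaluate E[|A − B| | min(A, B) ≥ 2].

P(min(A, B) ≥ 2) = 77/96.
Summing |A−B|·P(x,y) over outcomes with min(A, B) ≥ 2 gives 57/32.
E[|A − B| | min(A, B) ≥ 2] = (57/32) / (77/96) = 171/77.

171/77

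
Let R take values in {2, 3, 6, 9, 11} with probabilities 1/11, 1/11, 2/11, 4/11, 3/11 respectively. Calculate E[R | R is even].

14/3

P(R is even) = 3/11.
Σ over the event: 2·1/11 + 6·2/11 = 14/11.
E[R | R is even] = (14/11) / (3/11) = 14/3.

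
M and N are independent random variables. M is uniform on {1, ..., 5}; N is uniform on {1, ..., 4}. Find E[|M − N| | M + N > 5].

Outcomes with M + N > 5: (2,4), (3,3), (3,4), (4,2), (4,3), (4,4), (5,1), (5,2), (5,3), (5,4), each with probability 1/20.
E[|M − N| | M + N > 5] = (2 + 0 + 1 + 2 + 1 + 0 + 4 + 3 + 2 + 1) / 10 = 8/5.

8/5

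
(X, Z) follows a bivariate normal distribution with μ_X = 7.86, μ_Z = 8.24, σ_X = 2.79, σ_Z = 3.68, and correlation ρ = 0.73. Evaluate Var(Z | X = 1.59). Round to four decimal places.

6.3257

The conditional variance in a bivariate normal is σ_Z²(1 − ρ²), independent of x.
Var(Z | X=1.59) = (3.68)²·(1 − (0.73)²) = 13.5424·0.4671 = 6.3257.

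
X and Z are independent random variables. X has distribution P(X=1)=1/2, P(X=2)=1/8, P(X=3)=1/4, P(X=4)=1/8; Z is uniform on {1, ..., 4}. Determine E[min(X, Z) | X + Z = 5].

11/8

P(X + Z = 5) = 1/4.
Summing min(X,Z)·P(x,y) over outcomes with X + Z = 5 gives 11/32.
E[min(X, Z) | X + Z = 5] = (11/32) / (1/4) = 11/8.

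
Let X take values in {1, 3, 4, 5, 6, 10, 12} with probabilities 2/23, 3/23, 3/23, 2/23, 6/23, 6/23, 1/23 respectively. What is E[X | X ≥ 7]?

P(X ≥ 7) = 7/23.
Σ over the event: 10·6/23 + 12·1/23 = 72/23.
E[X | X ≥ 7] = (72/23) / (7/23) = 72/7.

72/7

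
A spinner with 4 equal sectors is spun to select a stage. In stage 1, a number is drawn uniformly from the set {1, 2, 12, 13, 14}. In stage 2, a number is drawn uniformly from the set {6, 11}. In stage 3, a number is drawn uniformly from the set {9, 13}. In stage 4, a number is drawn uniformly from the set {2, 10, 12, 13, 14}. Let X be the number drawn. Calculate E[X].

E[X | stage 1] = (1+2+12+13+14)/5 = 42/5.
E[X | stage 2] = (6+11)/2 = 17/2.
E[X | stage 3] = (9+13)/2 = 11.
E[X | stage 4] = (2+10+12+13+14)/5 = 51/5.
By the law of total expectation,
E[X] = (1/4)·(42/5) + (1/4)·(17/2) + (1/4)·(11) + (1/4)·(51/5) = 381/40.

381/40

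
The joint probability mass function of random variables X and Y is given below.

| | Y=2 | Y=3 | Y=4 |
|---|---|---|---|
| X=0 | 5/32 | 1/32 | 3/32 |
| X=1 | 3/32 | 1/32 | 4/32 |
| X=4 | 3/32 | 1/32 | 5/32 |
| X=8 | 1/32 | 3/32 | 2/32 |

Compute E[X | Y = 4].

P(Y = 4) = 7/16.
Σ X·P over the event = 0·(3/32) + 1·(4/32) + 4·(5/32) + 8·(2/32) = 5/4.
E[X | Y = 4] = (5/4) / (7/16) = 20/7.

20/7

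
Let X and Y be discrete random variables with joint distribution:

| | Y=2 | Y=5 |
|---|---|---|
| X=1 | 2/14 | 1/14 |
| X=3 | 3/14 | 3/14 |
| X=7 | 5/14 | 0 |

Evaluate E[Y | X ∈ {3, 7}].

31/11

P(X ∈ {3, 7}) = 11/14.
Σ Y·P over the event = 2·(3/14) + 5·(3/14) + 2·(5/14) = 31/14.
E[Y | X ∈ {3, 7}] = (31/14) / (11/14) = 31/11.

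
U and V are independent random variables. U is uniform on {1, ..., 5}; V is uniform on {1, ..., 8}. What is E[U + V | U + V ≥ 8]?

39/4

P(U + V ≥ 8) = 1/2.
Summing (U+V)·P(x,y) over outcomes with U + V ≥ 8 gives 39/8.
E[U + V | U + V ≥ 8] = (39/8) / (1/2) = 39/4.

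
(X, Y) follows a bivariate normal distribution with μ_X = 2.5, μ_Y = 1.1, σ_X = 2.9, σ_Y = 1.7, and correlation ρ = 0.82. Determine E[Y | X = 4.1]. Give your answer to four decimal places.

E[Y | X=x] = μ_Y + ρ(σ_Y/σ_X)(x − μ_X) for jointly normal variables.
E[Y | X=4.1] = 1.1 + (0.82)·(1.7/2.9)·(4.1 − (2.5)) = 1.1 + (0.48069)·(1.6) = 1.8691.

1.8691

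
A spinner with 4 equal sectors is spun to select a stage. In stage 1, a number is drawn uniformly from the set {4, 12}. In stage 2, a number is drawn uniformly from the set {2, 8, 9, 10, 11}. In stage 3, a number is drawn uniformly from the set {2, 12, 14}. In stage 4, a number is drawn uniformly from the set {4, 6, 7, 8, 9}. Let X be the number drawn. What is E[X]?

E[X | stage 1] = (4+12)/2 = 8.
E[X | stage 2] = (2+8+9+10+11)/5 = 8.
E[X | stage 3] = (2+12+14)/3 = 28/3.
E[X | stage 4] = (4+6+7+8+9)/5 = 34/5.
E[X] = (1/4)·(8) + (1/4)·(8) + (1/4)·(28/3) + (1/4)·(34/5) = 241/30.

241/30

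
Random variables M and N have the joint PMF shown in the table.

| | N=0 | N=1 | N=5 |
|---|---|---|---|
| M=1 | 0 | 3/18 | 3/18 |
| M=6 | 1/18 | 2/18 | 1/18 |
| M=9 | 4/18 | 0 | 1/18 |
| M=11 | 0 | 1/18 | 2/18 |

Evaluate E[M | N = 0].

42/5

P(N = 0) = 5/18.
Σ M·P over the event = 6·(1/18) + 9·(4/18) = 7/3.
E[M | N = 0] = (7/3) / (5/18) = 42/5.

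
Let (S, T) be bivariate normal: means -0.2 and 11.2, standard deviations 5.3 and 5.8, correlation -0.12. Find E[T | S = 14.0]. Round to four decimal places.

The regression of T on S has slope ρ·σ_T/σ_S and passes through (μ_S, μ_T).
E[T | S=14.0] = 11.2 + (-0.12)·(5.8/5.3)·(14.0 − (-0.2)) = 11.2 + (-0.131321)·(14.2) = 9.3352.

9.3352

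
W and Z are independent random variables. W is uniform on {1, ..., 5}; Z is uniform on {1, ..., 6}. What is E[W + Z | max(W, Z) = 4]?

44/7

Outcomes with max(W, Z) = 4: (1,4), (2,4), (3,4), (4,1), (4,2), (4,3), (4,4), each with probability 1/30.
E[W + Z | max(W, Z) = 4] = (5 + 6 + 7 + 5 + 6 + 7 + 8) / 7 = 44/7.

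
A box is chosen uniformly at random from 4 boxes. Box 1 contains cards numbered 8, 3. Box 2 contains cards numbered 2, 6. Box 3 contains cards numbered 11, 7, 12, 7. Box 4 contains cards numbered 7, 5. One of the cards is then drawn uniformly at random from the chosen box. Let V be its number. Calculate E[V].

99/16

E[V | box 1] = (8+3)/2 = 11/2.
E[V | box 2] = (2+6)/2 = 4.
E[V | box 3] = (11+7+12+7)/4 = 37/4.
E[V | box 4] = (7+5)/2 = 6.
E[V] = (1/4)·(11/2) + (1/4)·(4) + (1/4)·(37/4) + (1/4)·(6) = 99/16.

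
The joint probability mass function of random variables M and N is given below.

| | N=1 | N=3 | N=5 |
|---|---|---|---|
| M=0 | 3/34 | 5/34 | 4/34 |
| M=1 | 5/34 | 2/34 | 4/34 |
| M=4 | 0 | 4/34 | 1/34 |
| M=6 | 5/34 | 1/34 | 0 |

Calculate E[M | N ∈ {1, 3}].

59/25

P(N ∈ {1, 3}) = 25/34.
Σ M·P over the event = 0·(3/34) + 0·(5/34) + 1·(5/34) + 1·(2/34) + 4·(4/34) + 6·(5/34) + 6·(1/34) = 59/34.
E[M | N ∈ {1, 3}] = (59/34) / (25/34) = 59/25.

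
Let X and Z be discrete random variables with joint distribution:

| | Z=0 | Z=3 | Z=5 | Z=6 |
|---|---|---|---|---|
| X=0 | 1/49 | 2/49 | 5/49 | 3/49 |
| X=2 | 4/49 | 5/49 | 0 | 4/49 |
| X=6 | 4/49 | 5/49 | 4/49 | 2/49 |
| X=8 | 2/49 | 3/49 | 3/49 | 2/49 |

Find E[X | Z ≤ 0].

P(Z ≤ 0) = 11/49.
Summing X·P(X=x,Z=y) over the conditioning event gives 48/49.
E[X | Z ≤ 0] = (48/49) / (11/49) = 48/11.

48/11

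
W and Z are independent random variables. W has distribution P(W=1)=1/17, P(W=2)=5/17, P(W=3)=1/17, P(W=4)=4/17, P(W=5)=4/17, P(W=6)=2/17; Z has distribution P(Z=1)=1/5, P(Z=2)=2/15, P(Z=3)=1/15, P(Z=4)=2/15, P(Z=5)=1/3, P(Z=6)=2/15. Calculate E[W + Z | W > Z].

P(W > Z) = 2/5.
Summing (W+Z)·P(x,y) over outcomes with W > Z gives 677/255.
E[W + Z | W > Z] = (677/255) / (2/5) = 677/102.

677/102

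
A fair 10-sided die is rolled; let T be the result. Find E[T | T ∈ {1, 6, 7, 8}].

11/2

P(T ∈ {1, 6, 7, 8}) = 2/5.
Σ over the event: 1·1/10 + 6·1/10 + 7·1/10 + 8·1/10 = 11/5.
E[T | T ∈ {1, 6, 7, 8}] = (11/5) / (2/5) = 11/2.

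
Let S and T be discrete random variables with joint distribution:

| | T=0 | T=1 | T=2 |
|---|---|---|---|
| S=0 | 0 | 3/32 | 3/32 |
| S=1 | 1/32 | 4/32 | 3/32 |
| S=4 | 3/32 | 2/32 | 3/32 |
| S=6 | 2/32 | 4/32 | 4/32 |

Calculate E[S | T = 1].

P(T = 1) = 13/32.
Summing S·P(S=x,T=y) over the conditioning event gives 9/8.
E[S | T = 1] = (9/8) / (13/32) = 36/13.

36/13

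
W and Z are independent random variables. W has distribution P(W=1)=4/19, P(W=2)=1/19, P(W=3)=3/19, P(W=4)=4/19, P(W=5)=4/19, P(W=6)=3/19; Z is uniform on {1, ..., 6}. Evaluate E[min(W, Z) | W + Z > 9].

P(W + Z > 9) = 7/38.
Summing min(W,Z)·P(x,y) over outcomes with W + Z > 9 gives 101/114.
E[min(W, Z) | W + Z > 9] = (101/114) / (7/38) = 101/21.

101/21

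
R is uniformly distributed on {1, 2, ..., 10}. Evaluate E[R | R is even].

Given R is even, R is equally likely to be any of {2, 4, 6, 8, 10}.
E[R | R is even] = (2 + 4 + 6 + 8 + 10) / 5 = 6.

6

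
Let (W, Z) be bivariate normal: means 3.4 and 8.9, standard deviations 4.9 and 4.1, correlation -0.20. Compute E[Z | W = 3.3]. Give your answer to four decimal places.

8.9167

For a bivariate normal, E[Z | W=x] = μ_Z + ρ·(σ_Z/σ_W)·(x − μ_W).
E[Z | W=3.3] = 8.9 + (-0.20)·(4.1/4.9)·(3.3 − (3.4)) = 8.9 + (-0.16735)·(-0.1) = 8.9167.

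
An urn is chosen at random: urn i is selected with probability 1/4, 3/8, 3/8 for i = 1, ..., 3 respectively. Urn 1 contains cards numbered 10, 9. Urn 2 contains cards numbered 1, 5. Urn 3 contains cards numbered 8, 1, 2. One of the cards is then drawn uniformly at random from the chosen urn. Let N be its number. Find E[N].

E[N | urn 1] = (10+9)/2 = 19/2.
E[N | urn 2] = (1+5)/2 = 3.
E[N | urn 3] = (8+1+2)/3 = 11/3.
By the law of total expectation,
E[N] = (1/4)·(19/2) + (3/8)·(3) + (3/8)·(11/3) = 39/8.

39/8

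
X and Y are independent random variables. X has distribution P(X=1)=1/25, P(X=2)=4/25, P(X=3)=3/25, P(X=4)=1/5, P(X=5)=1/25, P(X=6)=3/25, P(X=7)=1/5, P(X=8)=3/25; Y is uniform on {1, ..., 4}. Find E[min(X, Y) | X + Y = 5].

20/13

P(X + Y = 5) = 13/100.
Summing min(X,Y)·P(x,y) over outcomes with X + Y = 5 gives 1/5.
E[min(X, Y) | X + Y = 5] = (1/5) / (13/100) = 20/13.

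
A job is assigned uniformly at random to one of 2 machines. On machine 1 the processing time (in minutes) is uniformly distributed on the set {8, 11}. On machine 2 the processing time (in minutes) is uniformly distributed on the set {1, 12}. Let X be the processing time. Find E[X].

8

E[X | machine 1] = (8+11)/2 = 19/2.
E[X | machine 2] = (1+12)/2 = 13/2.
E[X] = (1/2)·(19/2) + (1/2)·(13/2) = 8.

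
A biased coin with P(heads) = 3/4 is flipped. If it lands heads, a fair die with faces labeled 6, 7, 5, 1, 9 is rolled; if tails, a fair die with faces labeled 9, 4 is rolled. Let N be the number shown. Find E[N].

233/40

E[N | heads] = (6+7+5+1+9)/5 = 28/5.
E[N | tails] = (9+4)/2 = 13/2.
E[N] = (3/4)·(28/5) + (1/4)·(13/2) = 233/40.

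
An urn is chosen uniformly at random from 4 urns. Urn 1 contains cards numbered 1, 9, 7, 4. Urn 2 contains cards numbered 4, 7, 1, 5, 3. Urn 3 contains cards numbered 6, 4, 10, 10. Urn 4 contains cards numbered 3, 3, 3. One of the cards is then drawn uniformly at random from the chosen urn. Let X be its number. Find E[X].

79/16

E[X | urn 1] = (1+9+7+4)/4 = 21/4.
E[X | urn 2] = (4+7+1+5+3)/5 = 4.
E[X | urn 3] = (6+4+10+10)/4 = 15/2.
E[X | urn 4] = (3+3+3)/3 = 3.
E[X] = (1/4)·(21/4) + (1/4)·(4) + (1/4)·(15/2) + (1/4)·(3) = 79/16.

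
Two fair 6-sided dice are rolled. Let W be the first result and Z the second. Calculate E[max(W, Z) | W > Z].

P(W > Z) = 5/12.
Summing max(W,Z)·P(x,y) over outcomes with W > Z gives 35/18.
E[max(W, Z) | W > Z] = (35/18) / (5/12) = 14/3.

14/3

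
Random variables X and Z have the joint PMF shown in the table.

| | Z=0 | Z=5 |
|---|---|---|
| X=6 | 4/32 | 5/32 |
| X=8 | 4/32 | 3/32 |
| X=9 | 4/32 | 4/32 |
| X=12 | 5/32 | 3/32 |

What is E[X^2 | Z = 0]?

P(Z = 0) = 17/32.
Summing X^2·P(X=x,Z=y) over the conditioning event gives 361/8.
E[X^2 | Z = 0] = (361/8) / (17/32) = 1444/17.

1444/17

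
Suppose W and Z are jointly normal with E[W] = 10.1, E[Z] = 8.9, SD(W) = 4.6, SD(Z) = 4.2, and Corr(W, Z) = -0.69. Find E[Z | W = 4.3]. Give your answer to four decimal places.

The regression of Z on W has slope ρ·σ_Z/σ_W and passes through (μ_W, μ_Z).
E[Z | W=4.3] = 8.9 + (-0.69)·(4.2/4.6)·(4.3 − (10.1)) = 8.9 + (-0.63)·(-5.8) = 12.5540.

12.5540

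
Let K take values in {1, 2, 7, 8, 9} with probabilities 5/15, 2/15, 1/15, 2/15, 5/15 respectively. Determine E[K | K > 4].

17/2

P(K > 4) = 8/15.
Σ over the event: 7·1/15 + 8·2/15 + 9·1/3 = 68/15.
E[K | K > 4] = (68/15) / (8/15) = 17/2.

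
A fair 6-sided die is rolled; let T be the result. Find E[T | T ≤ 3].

Given T ≤ 3, T is equally likely to be any of {1, 2, 3}.
E[T | T ≤ 3] = (1 + 2 + 3) / 3 = 2.

2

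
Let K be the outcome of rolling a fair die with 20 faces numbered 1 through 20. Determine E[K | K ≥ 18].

19

Given K ≥ 18, K is equally likely to be any of {18, 19, 20}.
E[K | K ≥ 18] = (18 + 19 + 20) / 3 = 19.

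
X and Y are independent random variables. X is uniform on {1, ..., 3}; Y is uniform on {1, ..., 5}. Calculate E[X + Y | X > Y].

4

Outcomes with X > Y: (2,1), (3,1), (3,2), each with probability 1/15.
E[X + Y | X > Y] = (3 + 4 + 5) / 3 = 4.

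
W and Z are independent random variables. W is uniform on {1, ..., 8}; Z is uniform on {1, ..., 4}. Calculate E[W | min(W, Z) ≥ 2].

P(min(W, Z) ≥ 2) = 21/32.
Summing W·P(x,y) over outcomes with min(W, Z) ≥ 2 gives 105/32.
E[W | min(W, Z) ≥ 2] = (105/32) / (21/32) = 5.

5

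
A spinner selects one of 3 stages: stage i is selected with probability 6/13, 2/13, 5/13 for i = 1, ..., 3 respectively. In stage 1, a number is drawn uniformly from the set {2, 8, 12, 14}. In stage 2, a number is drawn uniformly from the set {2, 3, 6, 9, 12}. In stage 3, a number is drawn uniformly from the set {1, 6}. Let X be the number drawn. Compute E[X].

843/130

E[X | stage 1] = (2+8+12+14)/4 = 9.
E[X | stage 2] = (2+3+6+9+12)/5 = 32/5.
E[X | stage 3] = (1+6)/2 = 7/2.
E[X] = (6/13)·(9) + (2/13)·(32/5) + (5/13)·(7/2) = 843/130.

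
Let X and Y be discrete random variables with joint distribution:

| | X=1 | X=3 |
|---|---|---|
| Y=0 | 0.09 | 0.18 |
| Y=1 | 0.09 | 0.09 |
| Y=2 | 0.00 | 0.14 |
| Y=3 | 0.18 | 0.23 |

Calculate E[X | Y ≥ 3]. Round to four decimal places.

P(Y ≥ 3) = 0.41.
Summing X·P(X=x,Y=y) over the conditioning event gives 0.87.
E[X | Y ≥ 3] = (0.87) / (0.41) = 2.1220.

2.1220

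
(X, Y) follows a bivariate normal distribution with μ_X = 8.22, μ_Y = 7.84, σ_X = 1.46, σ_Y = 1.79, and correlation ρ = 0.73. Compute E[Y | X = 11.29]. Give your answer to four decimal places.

10.5877

For a bivariate normal, E[Y | X=x] = μ_Y + ρ·(σ_Y/σ_X)·(x − μ_X).
E[Y | X=11.29] = 7.84 + (0.73)·(1.79/1.46)·(11.29 − (8.22)) = 7.84 + (0.895)·(3.07) = 10.5877.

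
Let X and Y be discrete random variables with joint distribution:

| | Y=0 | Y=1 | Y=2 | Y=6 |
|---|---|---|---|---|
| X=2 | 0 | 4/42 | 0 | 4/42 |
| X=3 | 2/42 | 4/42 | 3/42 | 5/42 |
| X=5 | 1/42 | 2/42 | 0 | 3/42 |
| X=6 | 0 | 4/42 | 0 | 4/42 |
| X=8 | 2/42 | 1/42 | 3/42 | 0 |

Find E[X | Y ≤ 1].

P(Y ≤ 1) = 10/21.
Σ X·P over the event = 2·(4/42) + 3·(2/42) + 3·(4/42) + 5·(1/42) + 5·(2/42) + 6·(4/42) + 8·(2/42) + 8·(1/42) = 89/42.
E[X | Y ≤ 1] = (89/42) / (10/21) = 89/20.

89/20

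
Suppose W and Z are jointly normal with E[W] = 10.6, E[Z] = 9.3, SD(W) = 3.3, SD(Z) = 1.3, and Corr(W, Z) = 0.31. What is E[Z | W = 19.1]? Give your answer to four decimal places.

10.3380

For a bivariate normal, E[Z | W=x] = μ_Z + ρ·(σ_Z/σ_W)·(x − μ_W).
E[Z | W=19.1] = 9.3 + (0.31)·(1.3/3.3)·(19.1 − (10.6)) = 9.3 + (0.12212)·(8.5) = 10.3380.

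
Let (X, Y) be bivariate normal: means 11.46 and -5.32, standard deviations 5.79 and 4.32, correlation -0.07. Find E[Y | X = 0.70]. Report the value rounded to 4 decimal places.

For a bivariate normal, E[Y | X=x] = μ_Y + ρ·(σ_Y/σ_X)·(x − μ_X).
E[Y | X=0.70] = -5.32 + (-0.07)·(4.32/5.79)·(0.70 − (11.46)) = -5.32 + (-0.052228)·(-10.76) = -4.7580.

-4.7580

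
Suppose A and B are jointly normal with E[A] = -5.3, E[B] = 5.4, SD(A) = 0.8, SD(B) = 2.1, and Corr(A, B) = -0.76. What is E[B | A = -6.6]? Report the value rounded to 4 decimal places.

E[B | A=x] = μ_B + ρ(σ_B/σ_A)(x − μ_A) for jointly normal variables.
E[B | A=-6.6] = 5.4 + (-0.76)·(2.1/0.8)·(-6.6 − (-5.3)) = 5.4 + (-1.995)·(-1.3) = 7.9935.

7.9935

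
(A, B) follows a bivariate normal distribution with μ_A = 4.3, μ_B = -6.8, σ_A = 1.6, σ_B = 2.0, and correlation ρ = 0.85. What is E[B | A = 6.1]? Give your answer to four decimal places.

E[B | A=x] = μ_B + ρ(σ_B/σ_A)(x − μ_A) for jointly normal variables.
E[B | A=6.1] = -6.8 + (0.85)·(2.0/1.6)·(6.1 − (4.3)) = -6.8 + (1.0625)·(1.8) = -4.8875.

-4.8875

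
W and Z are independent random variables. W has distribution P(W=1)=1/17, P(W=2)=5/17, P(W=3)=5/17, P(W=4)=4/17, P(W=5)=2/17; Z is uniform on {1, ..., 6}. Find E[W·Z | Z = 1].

52/17

P(Z = 1) = 1/6.
Summing WZ·P(x,y) over outcomes with Z = 1 gives 26/51.
E[W·Z | Z = 1] = (26/51) / (1/6) = 52/17.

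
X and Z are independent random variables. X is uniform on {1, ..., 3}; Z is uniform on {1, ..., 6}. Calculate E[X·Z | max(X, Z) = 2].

P(max(X, Z) = 2) = 1/6.
Summing XZ·P(x,y) over outcomes with max(X, Z) = 2 gives 4/9.
E[X·Z | max(X, Z) = 2] = (4/9) / (1/6) = 8/3.

8/3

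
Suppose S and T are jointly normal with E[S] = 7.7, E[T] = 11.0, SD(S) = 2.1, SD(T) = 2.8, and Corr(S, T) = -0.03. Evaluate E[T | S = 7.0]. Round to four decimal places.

For a bivariate normal, E[T | S=x] = μ_T + ρ·(σ_T/σ_S)·(x − μ_S).
E[T | S=7.0] = 11.0 + (-0.03)·(2.8/2.1)·(7.0 − (7.7)) = 11.0 + (-0.04)·(-0.7) = 11.0280.

11.0280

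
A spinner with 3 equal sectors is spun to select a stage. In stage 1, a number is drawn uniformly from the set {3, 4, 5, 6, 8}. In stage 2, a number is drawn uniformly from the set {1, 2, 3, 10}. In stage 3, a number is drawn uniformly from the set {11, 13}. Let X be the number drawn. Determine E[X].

E[X | stage 1] = (3+4+5+6+8)/5 = 26/5.
E[X | stage 2] = (1+2+3+10)/4 = 4.
E[X | stage 3] = (11+13)/2 = 12.
By the law of total expectation,
E[X] = (1/3)·(26/5) + (1/3)·(4) + (1/3)·(12) = 106/15.

106/15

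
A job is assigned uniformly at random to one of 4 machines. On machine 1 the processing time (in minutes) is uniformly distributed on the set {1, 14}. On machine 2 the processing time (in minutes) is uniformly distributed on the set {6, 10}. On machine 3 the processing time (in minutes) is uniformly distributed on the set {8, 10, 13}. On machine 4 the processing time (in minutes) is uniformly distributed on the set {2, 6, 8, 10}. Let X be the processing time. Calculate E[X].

E[X | machine 1] = (1+14)/2 = 15/2.
E[X | machine 2] = (6+10)/2 = 8.
E[X | machine 3] = (8+10+13)/3 = 31/3.
E[X | machine 4] = (2+6+8+10)/4 = 13/2.
By the law of total expectation,
E[X] = (1/4)·(15/2) + (1/4)·(8) + (1/4)·(31/3) + (1/4)·(13/2) = 97/12.

97/12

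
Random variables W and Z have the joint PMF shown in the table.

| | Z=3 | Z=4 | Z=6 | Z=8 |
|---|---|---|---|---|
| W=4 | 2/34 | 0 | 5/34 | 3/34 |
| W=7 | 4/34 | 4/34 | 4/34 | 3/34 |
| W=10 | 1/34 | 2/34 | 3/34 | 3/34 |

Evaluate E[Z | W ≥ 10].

53/9

P(W ≥ 10) = 9/34.
Σ Z·P over the event = 3·(1/34) + 4·(2/34) + 6·(3/34) + 8·(3/34) = 53/34.
E[Z | W ≥ 10] = (53/34) / (9/34) = 53/9.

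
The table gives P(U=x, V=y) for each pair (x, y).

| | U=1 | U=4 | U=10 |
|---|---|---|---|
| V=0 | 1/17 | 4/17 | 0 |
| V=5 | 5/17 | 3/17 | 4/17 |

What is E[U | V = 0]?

P(V = 0) = 5/17.
Summing U·P(U=x,V=y) over the conditioning event gives 1.
E[U | V = 0] = (1) / (5/17) = 17/5.

17/5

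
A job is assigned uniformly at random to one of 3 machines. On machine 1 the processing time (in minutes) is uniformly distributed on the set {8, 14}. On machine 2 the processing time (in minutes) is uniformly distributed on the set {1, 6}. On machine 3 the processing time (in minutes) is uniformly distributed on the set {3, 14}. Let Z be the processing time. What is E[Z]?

E[Z | machine 1] = (8+14)/2 = 11.
E[Z | machine 2] = (1+6)/2 = 7/2.
E[Z | machine 3] = (3+14)/2 = 17/2.
E[Z] = (1/3)·(11) + (1/3)·(7/2) + (1/3)·(17/2) = 23/3.

23/3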